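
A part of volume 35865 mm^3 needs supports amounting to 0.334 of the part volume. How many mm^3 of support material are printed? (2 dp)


V_support = 35865 * 0.334 = 11978.91 mm^3


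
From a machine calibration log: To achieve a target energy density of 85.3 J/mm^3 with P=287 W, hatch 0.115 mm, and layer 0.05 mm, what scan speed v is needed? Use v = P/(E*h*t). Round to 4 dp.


v = 287 / (85.3*0.115*0.05) = 585.1471 mm/s


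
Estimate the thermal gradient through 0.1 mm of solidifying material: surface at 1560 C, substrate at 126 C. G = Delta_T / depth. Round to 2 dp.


G = (1560-126)/0.1 = 14340.0 C/mm


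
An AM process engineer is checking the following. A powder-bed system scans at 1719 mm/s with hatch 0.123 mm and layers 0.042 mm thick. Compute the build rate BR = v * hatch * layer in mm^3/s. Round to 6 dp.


Rate = 1719 * 0.123 * 0.042 = 8.880354 mm^3/s


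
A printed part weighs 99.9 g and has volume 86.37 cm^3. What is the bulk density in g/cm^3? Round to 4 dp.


rho = 99.9 / 86.37 = 1.1567 g/cm^3


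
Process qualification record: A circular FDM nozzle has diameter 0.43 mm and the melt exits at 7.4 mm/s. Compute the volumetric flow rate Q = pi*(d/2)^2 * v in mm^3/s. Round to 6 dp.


A = pi*(0.43/2)^2 = 0.14522012 mm^2
Q = 0.14522012 * 7.4 = 1.074629 mm^3/s


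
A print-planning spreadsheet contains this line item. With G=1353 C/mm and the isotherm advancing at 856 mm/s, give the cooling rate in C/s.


CR = 1353 * 856 = 1158168 C/s


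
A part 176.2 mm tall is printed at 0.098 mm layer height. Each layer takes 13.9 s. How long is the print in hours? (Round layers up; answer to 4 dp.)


Layers = ceil(176.2/0.098) = 1798
t = 1798 * 13.9 / 3600 = 6.9423 hrs


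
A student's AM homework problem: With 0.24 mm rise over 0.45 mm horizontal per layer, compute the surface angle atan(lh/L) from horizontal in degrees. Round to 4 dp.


angle = atan(0.24/0.45) = 28.0725 degrees


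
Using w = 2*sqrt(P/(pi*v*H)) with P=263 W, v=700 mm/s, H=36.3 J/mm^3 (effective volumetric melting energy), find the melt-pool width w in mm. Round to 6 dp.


w = 2*sqrt(263/(pi*700*36.3)) = 0.114797 mm


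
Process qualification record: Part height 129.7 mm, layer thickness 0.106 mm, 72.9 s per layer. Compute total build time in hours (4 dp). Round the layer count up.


Layers = ceil(129.7/0.106) = 1224
t = 1224 * 72.9 / 3600 = 24.786 hrs


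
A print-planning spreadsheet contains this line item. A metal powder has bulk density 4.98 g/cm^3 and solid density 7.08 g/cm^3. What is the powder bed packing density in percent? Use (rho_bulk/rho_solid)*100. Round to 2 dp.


Packing = (4.98/7.08)*100 = 70.34 %


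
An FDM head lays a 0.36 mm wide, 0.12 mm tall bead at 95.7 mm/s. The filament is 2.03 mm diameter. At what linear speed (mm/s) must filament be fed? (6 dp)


Q = 0.36 * 0.12 * 95.7 = 4.13424 mm^3/s
A_fil = pi*(2.03/2)^2 = 3.23654729 mm^2
v_feed = 4.13424 / 3.23654729 = 1.277361 mm/s


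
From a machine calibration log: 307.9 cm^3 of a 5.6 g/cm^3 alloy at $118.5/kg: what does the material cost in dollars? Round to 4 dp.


Mass = 307.9*5.6/1000 = 1.72424 kg
Cost = 1.72424 * 118.5 = 204.3224 $


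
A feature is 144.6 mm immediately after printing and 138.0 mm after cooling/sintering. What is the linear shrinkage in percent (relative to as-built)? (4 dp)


Shrinkage = ((144.6-138.0)/144.6)*100 = 4.5643 %


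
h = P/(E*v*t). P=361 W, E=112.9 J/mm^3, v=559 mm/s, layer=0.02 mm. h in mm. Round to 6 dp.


h = 361 / (112.9*559*0.02) = 0.286004 mm


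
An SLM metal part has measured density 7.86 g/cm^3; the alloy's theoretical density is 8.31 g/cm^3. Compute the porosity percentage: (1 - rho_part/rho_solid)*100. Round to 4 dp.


Porosity = (1-7.86/8.31)*100 = 5.4152 %


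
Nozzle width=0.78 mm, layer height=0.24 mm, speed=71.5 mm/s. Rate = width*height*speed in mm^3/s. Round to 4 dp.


Rate = 0.78 * 0.24 * 71.5 = 13.3848 mm^3/s


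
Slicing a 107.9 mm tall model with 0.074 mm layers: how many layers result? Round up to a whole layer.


Layers = ceil(107.9/0.074) = 1459


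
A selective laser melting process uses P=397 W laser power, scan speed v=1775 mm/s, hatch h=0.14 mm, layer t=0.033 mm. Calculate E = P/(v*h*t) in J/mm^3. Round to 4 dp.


E = 397 / (1775*0.14*0.033) = 48.4117 J/mm^3


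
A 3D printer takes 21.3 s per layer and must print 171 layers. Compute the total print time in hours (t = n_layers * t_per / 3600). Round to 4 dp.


t = 171 * 21.3 / 3600 = 1.0118 hrs


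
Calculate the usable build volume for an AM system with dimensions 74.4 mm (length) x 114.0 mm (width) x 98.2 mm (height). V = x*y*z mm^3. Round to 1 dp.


V = 74.4 * 114.0 * 98.2 = 832893.1 mm^3


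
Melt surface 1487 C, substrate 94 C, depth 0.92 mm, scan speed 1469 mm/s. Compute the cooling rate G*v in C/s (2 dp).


G = (1487-94)/0.92 = 1514.13043478 C/mm
CR = 1514.13043478 * 1469 = 2224257.61 C/s


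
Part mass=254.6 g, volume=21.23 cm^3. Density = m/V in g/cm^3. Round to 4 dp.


rho = 254.6 / 21.23 = 11.9925 g/cm^3


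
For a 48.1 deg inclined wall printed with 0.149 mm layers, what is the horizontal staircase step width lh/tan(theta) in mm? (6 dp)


step = 0.149 / tan(48.1) = 0.13369 mm


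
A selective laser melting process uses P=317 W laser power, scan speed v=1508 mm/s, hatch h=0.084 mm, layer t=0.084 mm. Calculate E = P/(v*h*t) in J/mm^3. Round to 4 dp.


E = 317 / (1508*0.084*0.084) = 29.792 J/mm^3


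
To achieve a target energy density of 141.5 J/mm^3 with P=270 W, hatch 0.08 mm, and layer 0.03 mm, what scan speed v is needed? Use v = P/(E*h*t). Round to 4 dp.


v = 270 / (141.5*0.08*0.03) = 795.053 mm/s


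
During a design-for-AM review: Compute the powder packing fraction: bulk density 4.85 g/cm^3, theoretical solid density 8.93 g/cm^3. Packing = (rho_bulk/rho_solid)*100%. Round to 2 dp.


Packing = (4.85/8.93)*100 = 54.31 %


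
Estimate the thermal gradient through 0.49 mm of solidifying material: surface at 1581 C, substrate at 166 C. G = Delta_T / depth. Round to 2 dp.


G = (1581-166)/0.49 = 2887.76 C/mm


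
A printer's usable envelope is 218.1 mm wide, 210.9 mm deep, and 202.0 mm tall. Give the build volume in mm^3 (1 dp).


V = 218.1 * 210.9 * 202.0 = 9291452.6 mm^3


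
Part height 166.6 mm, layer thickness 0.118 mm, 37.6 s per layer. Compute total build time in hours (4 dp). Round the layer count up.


Layers = ceil(166.6/0.118) = 1412
t = 1412 * 37.6 / 3600 = 14.7476 hrs


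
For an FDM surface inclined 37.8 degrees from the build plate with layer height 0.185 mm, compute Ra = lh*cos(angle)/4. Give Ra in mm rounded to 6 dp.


Ra = 0.185 * cos(37.8) / 4 = 0.036545 mm


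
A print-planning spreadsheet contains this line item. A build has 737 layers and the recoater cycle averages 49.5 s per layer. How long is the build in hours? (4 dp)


t = 737 * 49.5 / 3600 = 10.1338 hrs


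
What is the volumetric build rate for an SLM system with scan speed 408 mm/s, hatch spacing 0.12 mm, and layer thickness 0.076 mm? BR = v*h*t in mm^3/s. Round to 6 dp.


Rate = 408 * 0.12 * 0.076 = 3.72096 mm^3/s


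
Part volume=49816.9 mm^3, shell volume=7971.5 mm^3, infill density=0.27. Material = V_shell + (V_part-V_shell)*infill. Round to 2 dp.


V_infill = (49816.9 - 7971.5) * 0.27 = 11298.26
V_total = 7971.5 + 11298.26 = 19269.76 mm^3


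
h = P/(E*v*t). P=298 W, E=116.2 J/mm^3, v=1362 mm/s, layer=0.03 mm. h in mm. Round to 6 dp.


h = 298 / (116.2*1362*0.03) = 0.062764 mm


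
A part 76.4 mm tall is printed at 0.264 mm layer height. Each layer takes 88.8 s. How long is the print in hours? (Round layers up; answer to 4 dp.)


Layers = ceil(76.4/0.264) = 290
t = 290 * 88.8 / 3600 = 7.1533 hrs


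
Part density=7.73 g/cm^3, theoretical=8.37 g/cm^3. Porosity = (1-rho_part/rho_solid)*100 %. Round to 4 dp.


Porosity = (1-7.73/8.37)*100 = 7.6464 %


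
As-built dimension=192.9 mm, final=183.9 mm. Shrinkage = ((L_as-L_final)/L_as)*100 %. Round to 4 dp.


Shrinkage = ((192.9-183.9)/192.9)*100 = 4.6656 %


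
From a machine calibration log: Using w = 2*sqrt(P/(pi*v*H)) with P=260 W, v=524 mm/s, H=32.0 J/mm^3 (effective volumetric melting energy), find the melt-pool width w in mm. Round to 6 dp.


w = 2*sqrt(260/(pi*524*32.0)) = 0.140508 mm


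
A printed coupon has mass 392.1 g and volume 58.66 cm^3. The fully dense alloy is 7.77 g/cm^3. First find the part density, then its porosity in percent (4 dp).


rho_part = 392.1 / 58.66 = 6.6842823 g/cm^3
Porosity = (1 - 6.6842823/7.77)*100 = 13.9732 %


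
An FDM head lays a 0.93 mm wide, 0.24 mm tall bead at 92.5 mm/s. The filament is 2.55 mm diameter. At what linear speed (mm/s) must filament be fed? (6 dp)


Q = 0.93 * 0.24 * 92.5 = 20.646 mm^3/s
A_fil = pi*(2.55/2)^2 = 5.10705156 mm^2
v_feed = 20.646 / 5.10705156 = 4.042646 mm/s


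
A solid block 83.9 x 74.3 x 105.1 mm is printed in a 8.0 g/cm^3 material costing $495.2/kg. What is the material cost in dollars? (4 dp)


V = 83.9 * 74.3 * 105.1 = 655169.227 mm^3 = 655.169227 cm^3
Mass = 655.169227 * 8.0 / 1000 = 5.24135382 kg
Cost = 5.24135382 * 495.2 = 2595.5184 $


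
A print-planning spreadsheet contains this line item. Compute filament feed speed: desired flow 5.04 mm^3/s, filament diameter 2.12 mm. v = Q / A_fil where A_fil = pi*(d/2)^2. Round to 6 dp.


A = pi*(2.12/2)^2 = 3.529894
v = 5.04 / 3.529894 = 1.427805 mm/s


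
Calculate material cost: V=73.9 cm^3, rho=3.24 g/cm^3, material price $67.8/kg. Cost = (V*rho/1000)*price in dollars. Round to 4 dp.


Mass = 73.9*3.24/1000 = 0.239436 kg
Cost = 0.239436 * 67.8 = 16.2338 $


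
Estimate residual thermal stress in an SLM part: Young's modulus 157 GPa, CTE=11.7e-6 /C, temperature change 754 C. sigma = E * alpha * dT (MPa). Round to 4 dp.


sigma = 157*1000 * 11.7e-6 * 754 = 1385.0226 MPa


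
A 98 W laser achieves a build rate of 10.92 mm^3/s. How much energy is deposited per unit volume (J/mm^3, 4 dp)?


SE = 98 / 10.92 = 8.9744 J/mm^3


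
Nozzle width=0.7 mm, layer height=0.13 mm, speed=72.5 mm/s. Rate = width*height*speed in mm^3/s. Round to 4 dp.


Rate = 0.7 * 0.13 * 72.5 = 6.5975 mm^3/s


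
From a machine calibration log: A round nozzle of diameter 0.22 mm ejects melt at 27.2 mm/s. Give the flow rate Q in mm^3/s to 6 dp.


A = pi*(0.22/2)^2 = 0.03801327 mm^2
Q = 0.03801327 * 27.2 = 1.033961 mm^3/s


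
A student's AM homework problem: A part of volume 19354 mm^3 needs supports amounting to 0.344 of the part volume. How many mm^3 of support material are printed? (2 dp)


V_support = 19354 * 0.344 = 6657.78 mm^3


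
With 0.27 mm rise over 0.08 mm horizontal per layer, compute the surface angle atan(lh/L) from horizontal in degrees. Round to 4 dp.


angle = atan(0.27/0.08) = 73.4956 degrees


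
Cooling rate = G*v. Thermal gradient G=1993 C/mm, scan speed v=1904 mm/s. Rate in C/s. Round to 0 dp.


CR = 1993 * 1904 = 3794672 C/s


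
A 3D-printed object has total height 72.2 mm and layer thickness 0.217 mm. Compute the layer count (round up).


Layers = ceil(72.2/0.217) = 333


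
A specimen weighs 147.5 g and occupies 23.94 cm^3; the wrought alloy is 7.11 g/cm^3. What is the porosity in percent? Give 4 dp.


rho_part = 147.5 / 23.94 = 6.16123642 g/cm^3
Porosity = (1 - 6.16123642/7.11)*100 = 13.3441 %


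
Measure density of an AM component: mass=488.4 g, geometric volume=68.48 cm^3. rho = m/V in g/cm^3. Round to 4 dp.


rho = 488.4 / 68.48 = 7.132 g/cm^3


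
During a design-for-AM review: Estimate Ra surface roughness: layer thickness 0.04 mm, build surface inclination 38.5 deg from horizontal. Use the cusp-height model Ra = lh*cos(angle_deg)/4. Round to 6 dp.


Ra = 0.04 * cos(38.5) / 4 = 0.007826 mm


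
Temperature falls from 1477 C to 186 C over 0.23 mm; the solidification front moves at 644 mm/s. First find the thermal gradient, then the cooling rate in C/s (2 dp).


G = (1477-186)/0.23 = 5613.04347826 C/mm
CR = 5613.04347826 * 644 = 3614800.0 C/s


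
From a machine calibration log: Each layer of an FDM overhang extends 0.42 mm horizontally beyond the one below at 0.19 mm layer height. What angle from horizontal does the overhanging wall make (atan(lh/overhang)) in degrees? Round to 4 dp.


angle = atan(0.19/0.42) = 24.3411 degrees


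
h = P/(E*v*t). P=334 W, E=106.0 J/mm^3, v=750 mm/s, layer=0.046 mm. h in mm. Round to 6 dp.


h = 334 / (106.0*750*0.046) = 0.091332 mm


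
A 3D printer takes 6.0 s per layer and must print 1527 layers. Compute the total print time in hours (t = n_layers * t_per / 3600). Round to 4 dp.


t = 1527 * 6.0 / 3600 = 2.545 hrs


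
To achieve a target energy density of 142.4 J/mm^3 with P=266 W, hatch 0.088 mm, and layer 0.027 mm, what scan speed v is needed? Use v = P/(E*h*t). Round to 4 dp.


v = 266 / (142.4*0.088*0.027) = 786.1858 mm/s


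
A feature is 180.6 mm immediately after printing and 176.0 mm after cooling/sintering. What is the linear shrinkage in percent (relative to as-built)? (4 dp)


Shrinkage = ((180.6-176.0)/180.6)*100 = 2.5471 %


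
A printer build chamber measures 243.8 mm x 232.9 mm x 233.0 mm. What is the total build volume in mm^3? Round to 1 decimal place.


V = 243.8 * 232.9 * 233.0 = 13229977.7 mm^3


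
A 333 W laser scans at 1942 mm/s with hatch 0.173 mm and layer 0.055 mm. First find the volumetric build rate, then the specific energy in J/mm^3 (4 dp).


Build rate = 1942 * 0.173 * 0.055 = 18.47813 mm^3/s
SE = 333 / 18.47813 = 18.0213 J/mm^3


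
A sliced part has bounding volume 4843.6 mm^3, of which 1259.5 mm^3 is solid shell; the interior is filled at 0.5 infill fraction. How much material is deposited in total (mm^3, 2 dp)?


V_infill = (4843.6 - 1259.5) * 0.5 = 1792.05
V_total = 1259.5 + 1792.05 = 3051.55 mm^3


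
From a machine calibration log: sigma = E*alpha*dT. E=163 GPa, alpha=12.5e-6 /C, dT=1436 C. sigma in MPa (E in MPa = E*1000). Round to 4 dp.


sigma = 163*1000 * 12.5e-6 * 1436 = 2925.85 MPa


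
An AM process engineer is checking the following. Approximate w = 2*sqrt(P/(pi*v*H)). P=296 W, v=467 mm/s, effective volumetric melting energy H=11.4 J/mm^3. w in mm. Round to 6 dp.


w = 2*sqrt(296/(pi*467*11.4)) = 0.266066 mm


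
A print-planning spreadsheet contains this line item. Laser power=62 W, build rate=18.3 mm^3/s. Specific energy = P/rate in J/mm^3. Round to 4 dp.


SE = 62 / 18.3 = 3.388 J/mm^3


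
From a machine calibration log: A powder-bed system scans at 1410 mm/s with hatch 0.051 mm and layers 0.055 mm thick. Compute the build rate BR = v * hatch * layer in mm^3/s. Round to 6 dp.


Rate = 1410 * 0.051 * 0.055 = 3.95505 mm^3/s


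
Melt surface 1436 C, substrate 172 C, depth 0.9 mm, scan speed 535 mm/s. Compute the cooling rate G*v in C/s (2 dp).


G = (1436-172)/0.9 = 1404.44444444 C/mm
CR = 1404.44444444 * 535 = 751377.78 C/s


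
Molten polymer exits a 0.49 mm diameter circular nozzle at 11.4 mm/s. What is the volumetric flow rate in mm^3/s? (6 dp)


A = pi*(0.49/2)^2 = 0.1885741 mm^2
Q = 0.1885741 * 11.4 = 2.149745 mm^3/s


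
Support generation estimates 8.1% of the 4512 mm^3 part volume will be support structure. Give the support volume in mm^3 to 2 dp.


V_support = 4512 * 0.081 = 365.47 mm^3


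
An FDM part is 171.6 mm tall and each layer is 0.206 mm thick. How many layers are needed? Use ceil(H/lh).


Layers = ceil(171.6/0.206) = 834


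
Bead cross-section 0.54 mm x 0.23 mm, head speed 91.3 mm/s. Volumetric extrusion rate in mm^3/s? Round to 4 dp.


Rate = 0.54 * 0.23 * 91.3 = 11.3395 mm^3/s


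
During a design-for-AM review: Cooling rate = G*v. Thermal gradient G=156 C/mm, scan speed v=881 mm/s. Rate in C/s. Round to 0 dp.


CR = 156 * 881 = 137436 C/s


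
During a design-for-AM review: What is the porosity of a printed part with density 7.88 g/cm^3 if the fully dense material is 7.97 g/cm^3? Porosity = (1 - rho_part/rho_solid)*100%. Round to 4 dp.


Porosity = (1-7.88/7.97)*100 = 1.1292 %


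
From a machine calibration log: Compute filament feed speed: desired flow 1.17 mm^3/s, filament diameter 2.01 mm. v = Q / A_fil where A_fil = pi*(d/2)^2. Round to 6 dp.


A = pi*(2.01/2)^2 = 3.173087
v = 1.17 / 3.173087 = 0.368726 mm/s


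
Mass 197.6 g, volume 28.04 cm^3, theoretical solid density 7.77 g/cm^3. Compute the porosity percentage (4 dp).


rho_part = 197.6 / 28.04 = 7.04707561 g/cm^3
Porosity = (1 - 7.04707561/7.77)*100 = 9.304 %


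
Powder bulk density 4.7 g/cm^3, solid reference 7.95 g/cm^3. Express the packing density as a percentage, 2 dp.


Packing = (4.7/7.95)*100 = 59.12 %


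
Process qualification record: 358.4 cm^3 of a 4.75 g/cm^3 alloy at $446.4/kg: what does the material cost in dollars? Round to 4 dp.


Mass = 358.4*4.75/1000 = 1.7024 kg
Cost = 1.7024 * 446.4 = 759.9514 $


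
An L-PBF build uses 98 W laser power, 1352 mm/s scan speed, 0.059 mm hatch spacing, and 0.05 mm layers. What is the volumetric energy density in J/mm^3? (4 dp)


E = 98 / (1352*0.059*0.05) = 24.5713 J/mm^3


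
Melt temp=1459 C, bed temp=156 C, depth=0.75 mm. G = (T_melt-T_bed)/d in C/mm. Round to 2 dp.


G = (1459-156)/0.75 = 1737.33 C/mm


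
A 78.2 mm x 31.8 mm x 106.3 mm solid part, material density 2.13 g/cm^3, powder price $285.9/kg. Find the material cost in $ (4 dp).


V = 78.2 * 31.8 * 106.3 = 264342.588 mm^3 = 264.342588 cm^3
Mass = 264.342588 * 2.13 / 1000 = 0.56304971 kg
Cost = 0.56304971 * 285.9 = 160.9759 $


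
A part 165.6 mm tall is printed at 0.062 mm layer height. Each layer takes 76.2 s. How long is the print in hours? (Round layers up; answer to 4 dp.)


Layers = ceil(165.6/0.062) = 2671
t = 2671 * 76.2 / 3600 = 56.5362 hrs


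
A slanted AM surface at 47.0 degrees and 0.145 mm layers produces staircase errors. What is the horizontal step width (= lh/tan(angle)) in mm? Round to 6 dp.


step = 0.145 / tan(47.0) = 0.135215 mm


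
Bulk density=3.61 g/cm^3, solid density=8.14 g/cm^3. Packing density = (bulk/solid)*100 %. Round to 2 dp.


Packing = (3.61/8.14)*100 = 44.35 %


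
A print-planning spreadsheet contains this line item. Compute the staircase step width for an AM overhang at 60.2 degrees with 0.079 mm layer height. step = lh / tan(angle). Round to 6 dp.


step = 0.079 / tan(60.2) = 0.045244 mm


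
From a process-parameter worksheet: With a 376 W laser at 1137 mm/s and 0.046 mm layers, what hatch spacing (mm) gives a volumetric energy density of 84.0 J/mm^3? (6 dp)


h = 376 / (84.0*1137*0.046) = 0.085584 mm


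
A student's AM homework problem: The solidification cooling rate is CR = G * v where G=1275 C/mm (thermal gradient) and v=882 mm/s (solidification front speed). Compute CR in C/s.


CR = 1275 * 882 = 1124550 C/s


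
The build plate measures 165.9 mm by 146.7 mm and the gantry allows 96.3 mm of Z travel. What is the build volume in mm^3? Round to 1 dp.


V = 165.9 * 146.7 * 96.3 = 2343704.1 mm^3


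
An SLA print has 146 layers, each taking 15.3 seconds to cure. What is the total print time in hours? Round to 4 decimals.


t = 146 * 15.3 / 3600 = 0.6205 hrs


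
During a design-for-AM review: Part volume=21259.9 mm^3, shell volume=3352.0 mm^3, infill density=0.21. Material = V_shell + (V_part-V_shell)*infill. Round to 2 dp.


V_infill = (21259.9 - 3352.0) * 0.21 = 3760.66
V_total = 3352.0 + 3760.66 = 7112.66 mm^3


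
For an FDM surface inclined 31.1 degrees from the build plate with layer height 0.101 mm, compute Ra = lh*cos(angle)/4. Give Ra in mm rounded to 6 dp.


Ra = 0.101 * cos(31.1) / 4 = 0.021621 mm


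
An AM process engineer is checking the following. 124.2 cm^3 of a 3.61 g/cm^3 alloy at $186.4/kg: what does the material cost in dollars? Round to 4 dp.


Mass = 124.2*3.61/1000 = 0.448362 kg
Cost = 0.448362 * 186.4 = 83.5747 $


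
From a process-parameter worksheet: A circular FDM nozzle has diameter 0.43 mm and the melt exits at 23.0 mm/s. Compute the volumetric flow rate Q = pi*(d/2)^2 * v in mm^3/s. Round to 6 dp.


A = pi*(0.43/2)^2 = 0.14522012 mm^2
Q = 0.14522012 * 23.0 = 3.340063 mm^3/s


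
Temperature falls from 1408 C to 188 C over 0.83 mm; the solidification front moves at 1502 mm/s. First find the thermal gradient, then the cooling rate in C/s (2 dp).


G = (1408-188)/0.83 = 1469.87951807 C/mm
CR = 1469.87951807 * 1502 = 2207759.04 C/s


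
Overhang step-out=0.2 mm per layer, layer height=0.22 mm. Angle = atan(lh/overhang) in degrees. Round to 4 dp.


angle = atan(0.22/0.2) = 47.7263 degrees


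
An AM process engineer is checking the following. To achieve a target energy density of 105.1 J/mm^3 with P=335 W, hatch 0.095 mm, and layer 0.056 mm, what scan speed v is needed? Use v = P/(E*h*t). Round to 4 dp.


v = 335 / (105.1*0.095*0.056) = 599.143 mm/s


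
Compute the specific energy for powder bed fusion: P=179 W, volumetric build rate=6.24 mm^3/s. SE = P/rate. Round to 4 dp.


SE = 179 / 6.24 = 28.6859 J/mm^3


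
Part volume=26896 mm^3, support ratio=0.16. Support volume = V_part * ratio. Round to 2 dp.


V_support = 26896 * 0.16 = 4303.36 mm^3


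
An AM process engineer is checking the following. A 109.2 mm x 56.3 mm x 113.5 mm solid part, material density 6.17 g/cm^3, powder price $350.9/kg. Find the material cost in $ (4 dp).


V = 109.2 * 56.3 * 113.5 = 697793.46 mm^3 = 697.79346 cm^3
Mass = 697.79346 * 6.17 / 1000 = 4.30538565 kg
Cost = 4.30538565 * 350.9 = 1510.7598 $


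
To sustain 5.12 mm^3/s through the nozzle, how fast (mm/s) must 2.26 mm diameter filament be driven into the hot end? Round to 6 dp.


A = pi*(2.26/2)^2 = 4.0115
v = 5.12 / 4.0115 = 1.276331 mm/s


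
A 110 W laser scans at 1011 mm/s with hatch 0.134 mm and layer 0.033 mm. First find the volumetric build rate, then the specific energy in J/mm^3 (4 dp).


Build rate = 1011 * 0.134 * 0.033 = 4.470642 mm^3/s
SE = 110 / 4.470642 = 24.605 J/mm^3


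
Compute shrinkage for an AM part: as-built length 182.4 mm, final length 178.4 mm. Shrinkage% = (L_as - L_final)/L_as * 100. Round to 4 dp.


Shrinkage = ((182.4-178.4)/182.4)*100 = 2.193 %


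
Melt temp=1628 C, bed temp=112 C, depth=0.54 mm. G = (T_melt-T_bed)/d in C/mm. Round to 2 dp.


G = (1628-112)/0.54 = 2807.41 C/mm


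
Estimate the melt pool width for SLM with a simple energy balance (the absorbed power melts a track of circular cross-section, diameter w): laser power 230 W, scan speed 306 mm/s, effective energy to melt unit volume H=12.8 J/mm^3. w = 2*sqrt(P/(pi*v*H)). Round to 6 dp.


w = 2*sqrt(230/(pi*306*12.8)) = 0.273434 mm


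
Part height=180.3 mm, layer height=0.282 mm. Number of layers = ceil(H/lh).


Layers = ceil(180.3/0.282) = 640


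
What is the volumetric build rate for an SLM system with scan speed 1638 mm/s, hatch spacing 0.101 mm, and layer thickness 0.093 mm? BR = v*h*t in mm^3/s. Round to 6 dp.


Rate = 1638 * 0.101 * 0.093 = 15.385734 mm^3/s


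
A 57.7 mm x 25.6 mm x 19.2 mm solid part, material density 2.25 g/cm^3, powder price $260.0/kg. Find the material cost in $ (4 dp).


V = 57.7 * 25.6 * 19.2 = 28360.704 mm^3 = 28.360704 cm^3
Mass = 28.360704 * 2.25 / 1000 = 0.06381158 kg
Cost = 0.06381158 * 260.0 = 16.591 $


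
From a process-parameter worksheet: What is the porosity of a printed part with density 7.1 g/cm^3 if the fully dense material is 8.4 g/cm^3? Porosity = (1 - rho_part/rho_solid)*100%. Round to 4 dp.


Porosity = (1-7.1/8.4)*100 = 15.4762 %


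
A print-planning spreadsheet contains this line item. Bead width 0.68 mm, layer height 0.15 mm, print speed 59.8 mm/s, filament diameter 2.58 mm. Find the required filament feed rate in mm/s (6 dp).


Q = 0.68 * 0.15 * 59.8 = 6.0996 mm^3/s
A_fil = pi*(2.58/2)^2 = 5.22792433 mm^2
v_feed = 6.0996 / 5.22792433 = 1.166735 mm/s


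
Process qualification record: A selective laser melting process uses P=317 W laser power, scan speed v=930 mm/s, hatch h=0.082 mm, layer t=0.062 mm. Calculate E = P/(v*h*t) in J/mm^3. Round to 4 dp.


E = 317 / (930*0.082*0.062) = 67.0457 J/mm^3


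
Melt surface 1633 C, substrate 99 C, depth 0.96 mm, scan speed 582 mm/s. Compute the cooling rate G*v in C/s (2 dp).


G = (1633-99)/0.96 = 1597.91666667 C/mm
CR = 1597.91666667 * 582 = 929987.5 C/s


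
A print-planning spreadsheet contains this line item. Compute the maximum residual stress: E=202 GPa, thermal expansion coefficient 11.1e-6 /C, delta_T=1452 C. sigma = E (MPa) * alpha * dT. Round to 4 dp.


sigma = 202*1000 * 11.1e-6 * 1452 = 3255.6744 MPa


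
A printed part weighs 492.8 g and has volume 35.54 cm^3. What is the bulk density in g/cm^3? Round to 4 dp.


rho = 492.8 / 35.54 = 13.8661 g/cm^3


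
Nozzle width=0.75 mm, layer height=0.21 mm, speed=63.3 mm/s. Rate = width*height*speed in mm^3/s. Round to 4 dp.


Rate = 0.75 * 0.21 * 63.3 = 9.9698 mm^3/s


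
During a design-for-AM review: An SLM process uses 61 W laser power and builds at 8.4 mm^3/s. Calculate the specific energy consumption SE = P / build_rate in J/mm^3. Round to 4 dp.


SE = 61 / 8.4 = 7.2619 J/mm^3


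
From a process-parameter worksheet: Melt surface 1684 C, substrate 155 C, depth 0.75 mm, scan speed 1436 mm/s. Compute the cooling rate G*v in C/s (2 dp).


G = (1684-155)/0.75 = 2038.66666667 C/mm
CR = 2038.66666667 * 1436 = 2927525.33 C/s


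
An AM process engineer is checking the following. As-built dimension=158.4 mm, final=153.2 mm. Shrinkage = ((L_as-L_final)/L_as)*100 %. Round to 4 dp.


Shrinkage = ((158.4-153.2)/158.4)*100 = 3.2828 %


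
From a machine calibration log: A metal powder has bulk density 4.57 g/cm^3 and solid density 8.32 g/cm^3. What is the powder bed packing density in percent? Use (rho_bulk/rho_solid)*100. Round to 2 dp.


Packing = (4.57/8.32)*100 = 54.93 %


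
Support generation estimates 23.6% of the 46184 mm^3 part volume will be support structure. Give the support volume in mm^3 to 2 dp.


V_support = 46184 * 0.236 = 10899.42 mm^3


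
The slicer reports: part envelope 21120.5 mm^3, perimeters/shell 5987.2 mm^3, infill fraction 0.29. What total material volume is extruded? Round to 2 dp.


V_infill = (21120.5 - 5987.2) * 0.29 = 4388.66
V_total = 5987.2 + 4388.66 = 10375.86 mm^3


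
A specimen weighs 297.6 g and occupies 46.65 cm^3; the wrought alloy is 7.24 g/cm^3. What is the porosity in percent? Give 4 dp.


rho_part = 297.6 / 46.65 = 6.37942122 g/cm^3
Porosity = (1 - 6.37942122/7.24)*100 = 11.8864 %


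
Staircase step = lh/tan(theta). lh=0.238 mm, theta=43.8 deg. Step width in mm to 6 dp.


step = 0.238 / tan(43.8) = 0.248184 mm


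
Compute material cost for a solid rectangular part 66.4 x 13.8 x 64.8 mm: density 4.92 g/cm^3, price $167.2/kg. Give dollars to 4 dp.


V = 66.4 * 13.8 * 64.8 = 59377.536 mm^3 = 59.377536 cm^3
Mass = 59.377536 * 4.92 / 1000 = 0.29213748 kg
Cost = 0.29213748 * 167.2 = 48.8454 $


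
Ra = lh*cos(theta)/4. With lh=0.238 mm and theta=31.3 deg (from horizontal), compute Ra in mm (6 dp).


Ra = 0.238 * cos(31.3) / 4 = 0.05084 mm


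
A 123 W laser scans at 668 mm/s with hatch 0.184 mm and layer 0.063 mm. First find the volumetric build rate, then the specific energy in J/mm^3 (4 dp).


Build rate = 668 * 0.184 * 0.063 = 7.743456 mm^3/s
SE = 123 / 7.743456 = 15.8844 J/mm^3


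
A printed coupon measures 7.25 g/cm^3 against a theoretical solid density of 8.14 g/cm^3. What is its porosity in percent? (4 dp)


Porosity = (1-7.25/8.14)*100 = 10.9337 %


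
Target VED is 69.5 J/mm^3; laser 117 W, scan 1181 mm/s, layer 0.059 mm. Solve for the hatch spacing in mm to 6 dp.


h = 117 / (69.5*1181*0.059) = 0.02416 mm


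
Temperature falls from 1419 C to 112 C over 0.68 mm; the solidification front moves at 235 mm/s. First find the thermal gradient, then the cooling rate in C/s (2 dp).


G = (1419-112)/0.68 = 1922.05882353 C/mm
CR = 1922.05882353 * 235 = 451683.82 C/s


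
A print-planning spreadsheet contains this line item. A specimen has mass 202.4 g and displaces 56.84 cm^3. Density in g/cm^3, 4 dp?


rho = 202.4 / 56.84 = 3.5609 g/cm^3


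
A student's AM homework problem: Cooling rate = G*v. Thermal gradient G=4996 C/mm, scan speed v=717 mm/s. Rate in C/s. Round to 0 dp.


CR = 4996 * 717 = 3582132 C/s


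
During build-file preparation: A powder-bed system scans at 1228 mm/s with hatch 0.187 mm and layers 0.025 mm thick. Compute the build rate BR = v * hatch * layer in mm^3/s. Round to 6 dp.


Rate = 1228 * 0.187 * 0.025 = 5.7409 mm^3/s


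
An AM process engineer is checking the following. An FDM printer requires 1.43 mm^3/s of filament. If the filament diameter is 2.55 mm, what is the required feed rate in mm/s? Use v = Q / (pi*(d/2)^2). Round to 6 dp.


A = pi*(2.55/2)^2 = 5.107052
v = 1.43 / 5.107052 = 0.280005 mm/s


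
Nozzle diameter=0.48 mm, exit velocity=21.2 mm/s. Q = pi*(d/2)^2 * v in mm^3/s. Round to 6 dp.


A = pi*(0.48/2)^2 = 0.18095574 mm^2
Q = 0.18095574 * 21.2 = 3.836262 mm^3/s


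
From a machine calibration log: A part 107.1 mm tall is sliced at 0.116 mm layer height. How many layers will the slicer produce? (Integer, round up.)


Layers = ceil(107.1/0.116) = 924


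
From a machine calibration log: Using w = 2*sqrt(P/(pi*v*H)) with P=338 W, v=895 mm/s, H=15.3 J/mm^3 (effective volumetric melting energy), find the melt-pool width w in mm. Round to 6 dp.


w = 2*sqrt(338/(pi*895*15.3)) = 0.177279 mm


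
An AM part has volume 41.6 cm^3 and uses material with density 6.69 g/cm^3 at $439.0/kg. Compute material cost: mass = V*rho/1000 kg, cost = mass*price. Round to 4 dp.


Mass = 41.6*6.69/1000 = 0.278304 kg
Cost = 0.278304 * 439.0 = 122.1755 $


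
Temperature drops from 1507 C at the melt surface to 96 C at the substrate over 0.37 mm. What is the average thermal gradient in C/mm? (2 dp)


G = (1507-96)/0.37 = 3813.51 C/mm


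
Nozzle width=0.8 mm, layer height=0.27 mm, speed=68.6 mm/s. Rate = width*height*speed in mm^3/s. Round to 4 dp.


Rate = 0.8 * 0.27 * 68.6 = 14.8176 mm^3/s


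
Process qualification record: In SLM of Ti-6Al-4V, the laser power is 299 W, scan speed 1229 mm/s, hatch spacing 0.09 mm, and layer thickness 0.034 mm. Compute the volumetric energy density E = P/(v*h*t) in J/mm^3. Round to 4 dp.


E = 299 / (1229*0.09*0.034) = 79.5056 J/mm^3


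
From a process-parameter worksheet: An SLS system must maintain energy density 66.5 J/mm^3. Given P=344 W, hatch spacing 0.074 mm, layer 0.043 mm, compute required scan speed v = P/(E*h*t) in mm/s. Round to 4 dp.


v = 344 / (66.5*0.074*0.043) = 1625.6858 mm/s


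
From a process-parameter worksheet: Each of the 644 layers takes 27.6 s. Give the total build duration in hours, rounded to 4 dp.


t = 644 * 27.6 / 3600 = 4.9373 hrs


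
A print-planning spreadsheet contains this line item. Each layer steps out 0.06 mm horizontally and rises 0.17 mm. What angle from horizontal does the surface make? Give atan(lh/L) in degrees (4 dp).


angle = atan(0.17/0.06) = 70.56 degrees


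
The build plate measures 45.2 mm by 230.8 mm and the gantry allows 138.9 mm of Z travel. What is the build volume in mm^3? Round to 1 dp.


V = 45.2 * 230.8 * 138.9 = 1449027.0 mm^3


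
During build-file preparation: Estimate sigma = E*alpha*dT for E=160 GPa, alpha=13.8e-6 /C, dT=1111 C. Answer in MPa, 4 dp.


sigma = 160*1000 * 13.8e-6 * 1111 = 2453.088 MPa


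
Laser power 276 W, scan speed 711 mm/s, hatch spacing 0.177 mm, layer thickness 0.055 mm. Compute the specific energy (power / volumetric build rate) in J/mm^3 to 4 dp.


Build rate = 711 * 0.177 * 0.055 = 6.921585 mm^3/s
SE = 276 / 6.921585 = 39.8753 J/mm^3


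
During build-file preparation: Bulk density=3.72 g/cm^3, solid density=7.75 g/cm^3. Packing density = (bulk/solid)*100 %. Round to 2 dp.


Packing = (3.72/7.75)*100 = 48.0 %


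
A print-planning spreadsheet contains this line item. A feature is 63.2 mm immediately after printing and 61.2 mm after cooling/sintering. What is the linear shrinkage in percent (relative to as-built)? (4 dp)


Shrinkage = ((63.2-61.2)/63.2)*100 = 3.1646 %


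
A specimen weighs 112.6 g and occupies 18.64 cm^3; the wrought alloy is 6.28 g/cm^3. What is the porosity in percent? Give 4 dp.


rho_part = 112.6 / 18.64 = 6.04077253 g/cm^3
Porosity = (1 - 6.04077253/6.28)*100 = 3.8094 %


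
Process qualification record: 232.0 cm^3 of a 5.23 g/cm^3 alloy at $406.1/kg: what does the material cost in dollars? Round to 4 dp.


Mass = 232.0*5.23/1000 = 1.21336 kg
Cost = 1.21336 * 406.1 = 492.7455 $


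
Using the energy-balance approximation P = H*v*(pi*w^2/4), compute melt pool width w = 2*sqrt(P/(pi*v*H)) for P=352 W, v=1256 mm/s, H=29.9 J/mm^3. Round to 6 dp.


w = 2*sqrt(352/(pi*1256*29.9)) = 0.109244 mm


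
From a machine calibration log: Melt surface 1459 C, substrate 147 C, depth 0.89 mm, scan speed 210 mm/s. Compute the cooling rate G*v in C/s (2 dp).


G = (1459-147)/0.89 = 1474.15730337 C/mm
CR = 1474.15730337 * 210 = 309573.03 C/s


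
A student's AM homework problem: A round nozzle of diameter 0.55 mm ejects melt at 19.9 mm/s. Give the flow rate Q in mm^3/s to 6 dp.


A = pi*(0.55/2)^2 = 0.23758294 mm^2
Q = 0.23758294 * 19.9 = 4.727901 mm^3/s


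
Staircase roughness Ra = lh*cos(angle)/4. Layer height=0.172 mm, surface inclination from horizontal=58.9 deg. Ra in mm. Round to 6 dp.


Ra = 0.172 * cos(58.9) / 4 = 0.022211 mm


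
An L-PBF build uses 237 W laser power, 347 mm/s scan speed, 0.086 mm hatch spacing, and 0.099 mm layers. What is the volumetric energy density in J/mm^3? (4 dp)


E = 237 / (347*0.086*0.099) = 80.2205 J/mm^3


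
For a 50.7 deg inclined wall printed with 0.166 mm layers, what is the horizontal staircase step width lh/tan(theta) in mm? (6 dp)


step = 0.166 / tan(50.7) = 0.135869 mm


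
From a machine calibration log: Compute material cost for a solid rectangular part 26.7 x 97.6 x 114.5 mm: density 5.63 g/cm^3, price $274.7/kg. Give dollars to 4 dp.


V = 26.7 * 97.6 * 114.5 = 298377.84 mm^3 = 298.37784 cm^3
Mass = 298.37784 * 5.63 / 1000 = 1.67986724 kg
Cost = 1.67986724 * 274.7 = 461.4595 $


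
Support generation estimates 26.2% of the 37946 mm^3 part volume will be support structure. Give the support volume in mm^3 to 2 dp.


V_support = 37946 * 0.262 = 9941.85 mm^3


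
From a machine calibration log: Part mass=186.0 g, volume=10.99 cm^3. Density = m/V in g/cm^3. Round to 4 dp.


rho = 186.0 / 10.99 = 16.9245 g/cm^3


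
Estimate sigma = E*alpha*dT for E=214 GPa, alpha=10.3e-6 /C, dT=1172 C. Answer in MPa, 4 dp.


sigma = 214*1000 * 10.3e-6 * 1172 = 2583.3224 MPa


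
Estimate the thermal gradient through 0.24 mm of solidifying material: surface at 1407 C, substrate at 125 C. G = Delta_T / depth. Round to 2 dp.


G = (1407-125)/0.24 = 5341.67 C/mm


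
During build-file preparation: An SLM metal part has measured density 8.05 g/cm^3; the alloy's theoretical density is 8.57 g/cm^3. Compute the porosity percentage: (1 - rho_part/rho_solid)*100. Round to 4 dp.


Porosity = (1-8.05/8.57)*100 = 6.0677 %


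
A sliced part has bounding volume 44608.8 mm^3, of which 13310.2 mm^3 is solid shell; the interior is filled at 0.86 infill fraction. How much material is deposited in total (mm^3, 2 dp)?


V_infill = (44608.8 - 13310.2) * 0.86 = 26916.8
V_total = 13310.2 + 26916.8 = 40227.0 mm^3


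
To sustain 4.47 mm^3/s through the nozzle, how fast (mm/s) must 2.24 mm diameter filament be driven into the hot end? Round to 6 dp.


A = pi*(2.24/2)^2 = 3.940814
v = 4.47 / 3.940814 = 1.134283 mm/s


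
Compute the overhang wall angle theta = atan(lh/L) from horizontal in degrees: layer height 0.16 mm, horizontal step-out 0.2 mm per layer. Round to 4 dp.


angle = atan(0.16/0.2) = 38.6598 degrees


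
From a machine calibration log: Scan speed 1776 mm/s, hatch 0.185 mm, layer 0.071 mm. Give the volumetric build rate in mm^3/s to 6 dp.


Rate = 1776 * 0.185 * 0.071 = 23.32776 mm^3/s


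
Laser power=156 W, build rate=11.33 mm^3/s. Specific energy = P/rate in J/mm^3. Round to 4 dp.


SE = 156 / 11.33 = 13.7688 J/mm^3


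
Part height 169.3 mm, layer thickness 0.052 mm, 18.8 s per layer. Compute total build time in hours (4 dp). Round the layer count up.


Layers = ceil(169.3/0.052) = 3256
t = 3256 * 18.8 / 3600 = 17.0036 hrs


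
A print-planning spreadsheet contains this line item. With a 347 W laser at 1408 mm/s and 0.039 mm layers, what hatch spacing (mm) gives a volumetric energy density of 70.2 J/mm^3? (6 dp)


h = 347 / (70.2*1408*0.039) = 0.090017 mm


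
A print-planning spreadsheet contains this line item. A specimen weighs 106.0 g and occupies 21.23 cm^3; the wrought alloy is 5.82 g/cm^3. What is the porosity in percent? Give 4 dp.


rho_part = 106.0 / 21.23 = 4.99293453 g/cm^3
Porosity = (1 - 4.99293453/5.82)*100 = 14.2107 %


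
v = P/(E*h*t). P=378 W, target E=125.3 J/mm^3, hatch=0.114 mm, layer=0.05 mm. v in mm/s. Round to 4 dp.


v = 378 / (125.3*0.114*0.05) = 529.2561 mm/s


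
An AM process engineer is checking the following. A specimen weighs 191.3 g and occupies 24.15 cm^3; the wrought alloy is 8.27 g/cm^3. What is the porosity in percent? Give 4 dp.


rho_part = 191.3 / 24.15 = 7.92132505 g/cm^3
Porosity = (1 - 7.92132505/8.27)*100 = 4.2161 %


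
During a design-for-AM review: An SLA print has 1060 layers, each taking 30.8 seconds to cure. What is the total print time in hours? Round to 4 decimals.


t = 1060 * 30.8 / 3600 = 9.0689 hrs


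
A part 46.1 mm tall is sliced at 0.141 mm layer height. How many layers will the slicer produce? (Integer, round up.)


Layers = ceil(46.1/0.141) = 327


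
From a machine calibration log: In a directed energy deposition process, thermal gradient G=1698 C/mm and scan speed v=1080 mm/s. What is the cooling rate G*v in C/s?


CR = 1698 * 1080 = 1833840 C/s


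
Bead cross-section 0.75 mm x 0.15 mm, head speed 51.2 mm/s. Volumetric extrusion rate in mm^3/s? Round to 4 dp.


Rate = 0.75 * 0.15 * 51.2 = 5.76 mm^3/s


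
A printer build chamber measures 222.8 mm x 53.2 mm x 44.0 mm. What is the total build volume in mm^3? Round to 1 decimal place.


V = 222.8 * 53.2 * 44.0 = 521530.2 mm^3


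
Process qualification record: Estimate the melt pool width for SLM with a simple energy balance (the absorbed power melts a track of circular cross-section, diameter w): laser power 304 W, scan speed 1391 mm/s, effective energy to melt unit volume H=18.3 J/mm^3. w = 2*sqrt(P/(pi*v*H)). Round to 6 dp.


w = 2*sqrt(304/(pi*1391*18.3)) = 0.123311 mm


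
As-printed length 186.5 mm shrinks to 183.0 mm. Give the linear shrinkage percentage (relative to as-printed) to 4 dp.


Shrinkage = ((186.5-183.0)/186.5)*100 = 1.8767 %


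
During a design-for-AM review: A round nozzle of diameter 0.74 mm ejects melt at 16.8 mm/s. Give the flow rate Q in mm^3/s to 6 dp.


A = pi*(0.74/2)^2 = 0.43008403 mm^2
Q = 0.43008403 * 16.8 = 7.225412 mm^3/s


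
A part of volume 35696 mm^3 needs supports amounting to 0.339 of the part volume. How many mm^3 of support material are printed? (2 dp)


V_support = 35696 * 0.339 = 12100.94 mm^3


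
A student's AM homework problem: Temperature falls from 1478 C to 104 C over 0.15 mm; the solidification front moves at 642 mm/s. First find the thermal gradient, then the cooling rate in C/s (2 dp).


G = (1478-104)/0.15 = 9160.0 C/mm
CR = 9160.0 * 642 = 5880720.0 C/s
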